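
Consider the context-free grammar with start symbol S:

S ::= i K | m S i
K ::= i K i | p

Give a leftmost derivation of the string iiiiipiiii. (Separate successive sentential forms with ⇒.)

S ⇒ iK   [S ::= i K]
iK ⇒ iiKi   [K ::= i K i]
iiKi ⇒ iiiKii   [K ::= i K i]
iiiKii ⇒ iiiiKiii   [K ::= i K i]
iiiiKiii ⇒ iiiiiKiiii   [K ::= i K i]
iiiiiKiiii ⇒ iiiiipiiii   [K ::= p]

S ⇒ iK ⇒ iiKi ⇒ iiiKii ⇒ iiiiKiii ⇒ iiiiiKiiii ⇒ iiiiipiiii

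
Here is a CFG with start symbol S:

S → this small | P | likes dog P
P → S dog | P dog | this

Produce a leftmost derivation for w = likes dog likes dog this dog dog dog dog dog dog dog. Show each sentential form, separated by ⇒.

S ⇒ likes dog P ⇒ likes dog S dog ⇒ likes dog P dog ⇒ likes dog P dog dog ⇒ likes dog S dog dog dog ⇒ likes dog P dog dog dog ⇒ likes dog S dog dog dog dog ⇒ likes dog P dog dog dog dog ⇒ likes dog S dog dog dog dog dog ⇒ likes dog P dog dog dog dog dog ⇒ likes dog S dog dog dog dog dog dog ⇒ likes dog likes dog P dog dog dog dog dog dog ⇒ likes dog likes dog P dog dog dog dog dog dog dog ⇒ likes dog likes dog this dog dog dog dog dog dog dog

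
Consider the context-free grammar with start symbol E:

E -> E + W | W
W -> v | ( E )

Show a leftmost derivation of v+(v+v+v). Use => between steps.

E => E+W   [E -> E + W]
E+W => W+W   [E -> W]
W+W => v+W   [W -> v]
v+W => v+(E)   [W -> ( E )]
v+(E) => v+(E+W)   [E -> E + W]
v+(E+W) => v+(E+W+W)   [E -> E + W]
v+(E+W+W) => v+(W+W+W)   [E -> W]
v+(W+W+W) => v+(v+W+W)   [W -> v]
v+(v+W+W) => v+(v+v+W)   [W -> v]
v+(v+v+W) => v+(v+v+v)   [W -> v]

E => E+W => W+W => v+W => v+(E) => v+(E+W) => v+(E+W+W) => v+(W+W+W) => v+(v+W+W) => v+(v+v+W) => v+(v+v+v)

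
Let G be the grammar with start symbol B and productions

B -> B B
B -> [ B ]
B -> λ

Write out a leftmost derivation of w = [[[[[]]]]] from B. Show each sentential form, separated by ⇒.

B⇒[B]⇒[[B]]⇒[[[B]]]⇒[[[[B]]]]⇒[[[[BB]]]]⇒[[[[[B]B]]]]⇒[[[[[]B]]]]⇒[[[[[]]]]]

B ⇒ [B]   [B -> [ B ]]
[B] ⇒ [[B]]   [B -> [ B ]]
[[B]] ⇒ [[[B]]]   [B -> [ B ]]
[[[B]]] ⇒ [[[[B]]]]   [B -> [ B ]]
[[[[B]]]] ⇒ [[[[BB]]]]   [B -> B B]
[[[[BB]]]] ⇒ [[[[[B]B]]]]   [B -> [ B ]]
[[[[[B]B]]]] ⇒ [[[[[]B]]]]   [B -> λ]
[[[[[]B]]]] ⇒ [[[[[]]]]]   [B -> λ]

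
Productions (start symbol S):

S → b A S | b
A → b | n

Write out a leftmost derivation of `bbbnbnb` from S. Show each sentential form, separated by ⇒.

S⇒bAS⇒bbS⇒bbbAS⇒bbbnS⇒bbbnbAS⇒bbbnbnS⇒bbbnbnb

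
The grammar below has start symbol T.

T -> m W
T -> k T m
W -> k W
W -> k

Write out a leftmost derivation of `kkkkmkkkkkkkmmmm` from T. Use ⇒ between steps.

T ⇒ kTm ⇒ kkTmm ⇒ kkkTmmm ⇒ kkkkTmmmm ⇒ kkkkmWmmmm ⇒ kkkkmkWmmmm ⇒ kkkkmkkWmmmm ⇒ kkkkmkkkWmmmm ⇒ kkkkmkkkkWmmmm ⇒ kkkkmkkkkkWmmmm ⇒ kkkkmkkkkkkWmmmm ⇒ kkkkmkkkkkkkmmmm

T ⇒ kTm   [T -> k T m]
kTm ⇒ kkTmm   [T -> k T m]
kkTmm ⇒ kkkTmmm   [T -> k T m]
kkkTmmm ⇒ kkkkTmmmm   [T -> k T m]
kkkkTmmmm ⇒ kkkkmWmmmm   [T -> m W]
kkkkmWmmmm ⇒ kkkkmkWmmmm   [W -> k W]
kkkkmkWmmmm ⇒ kkkkmkkWmmmm   [W -> k W]
kkkkmkkWmmmm ⇒ kkkkmkkkWmmmm   [W -> k W]
kkkkmkkkWmmmm ⇒ kkkkmkkkkWmmmm   [W -> k W]
kkkkmkkkkWmmmm ⇒ kkkkmkkkkkWmmmm   [W -> k W]
kkkkmkkkkkWmmmm ⇒ kkkkmkkkkkkWmmmm   [W -> k W]
kkkkmkkkkkkWmmmm ⇒ kkkkmkkkkkkkmmmm   [W -> k]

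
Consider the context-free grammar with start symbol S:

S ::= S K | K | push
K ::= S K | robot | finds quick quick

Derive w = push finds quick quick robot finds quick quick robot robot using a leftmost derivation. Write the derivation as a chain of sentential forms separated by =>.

S => S K => K K => S K K => S K K K => S K K K K => S K K K K K => push K K K K K => push finds quick quick K K K K => push finds quick quick robot K K K => push finds quick quick robot finds quick quick K K => push finds quick quick robot finds quick quick robot K => push finds quick quick robot finds quick quick robot robot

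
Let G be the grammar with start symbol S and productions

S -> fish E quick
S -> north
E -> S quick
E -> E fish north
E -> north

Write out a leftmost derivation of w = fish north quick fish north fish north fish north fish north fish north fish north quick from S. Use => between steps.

S => fish E quick   [S -> fish E quick]
fish E quick => fish E fish north quick   [E -> E fish north]
fish E fish north quick => fish E fish north fish north quick   [E -> E fish north]
fish E fish north fish north quick => fish E fish north fish north fish north quick   [E -> E fish north]
fish E fish north fish north fish north quick => fish E fish north fish north fish north fish north quick   [E -> E fish north]
fish E fish north fish north fish north fish north quick => fish E fish north fish north fish north fish north fish north quick   [E -> E fish north]
fish E fish north fish north fish north fish north fish north quick => fish E fish north fish north fish north fish north fish north fish north quick   [E -> E fish north]
fish E fish north fish north fish north fish north fish north fish north quick => fish S quick fish north fish north fish north fish north fish north fish north quick   [E -> S quick]
fish S quick fish north fish north fish north fish north fish north fish north quick => fish north quick fish north fish north fish north fish north fish north fish north quick   [S -> north]

S => fish E quick => fish E fish north quick => fish E fish north fish north quick => fish E fish north fish north fish north quick => fish E fish north fish north fish north fish north quick => fish E fish north fish north fish north fish north fish north quick => fish E fish north fish north fish north fish north fish north fish north quick => fish S quick fish north fish north fish north fish north fish north fish north quick => fish north quick fish north fish north fish north fish north fish north fish north quick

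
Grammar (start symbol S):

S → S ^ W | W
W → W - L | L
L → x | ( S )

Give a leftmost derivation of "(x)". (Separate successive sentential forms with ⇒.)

S ⇒ W   [S → W]
W ⇒ L   [W → L]
L ⇒ (S)   [L → ( S )]
(S) ⇒ (W)   [S → W]
(W) ⇒ (L)   [W → L]
(L) ⇒ (x)   [L → x]

S ⇒ W ⇒ L ⇒ (S) ⇒ (W) ⇒ (L) ⇒ (x)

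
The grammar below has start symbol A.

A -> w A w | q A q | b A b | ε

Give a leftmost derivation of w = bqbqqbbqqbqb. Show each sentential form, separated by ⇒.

A⇒bAb⇒bqAqb⇒bqbAbqb⇒bqbqAqbqb⇒bqbqqAqqbqb⇒bqbqqbAbqqbqb⇒bqbqqbbqqbqb

A ⇒ bAb   [A -> b A b]
bAb ⇒ bqAqb   [A -> q A q]
bqAqb ⇒ bqbAbqb   [A -> b A b]
bqbAbqb ⇒ bqbqAqbqb   [A -> q A q]
bqbqAqbqb ⇒ bqbqqAqqbqb   [A -> q A q]
bqbqqAqqbqb ⇒ bqbqqbAbqqbqb   [A -> b A b]
bqbqqbAbqqbqb ⇒ bqbqqbbqqbqb   [A -> ε]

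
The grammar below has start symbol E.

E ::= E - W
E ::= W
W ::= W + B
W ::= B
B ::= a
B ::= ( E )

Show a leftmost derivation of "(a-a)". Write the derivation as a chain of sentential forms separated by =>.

E => W   [E ::= W]
W => B   [W ::= B]
B => (E)   [B ::= ( E )]
(E) => (E-W)   [E ::= E - W]
(E-W) => (W-W)   [E ::= W]
(W-W) => (B-W)   [W ::= B]
(B-W) => (a-W)   [B ::= a]
(a-W) => (a-B)   [W ::= B]
(a-B) => (a-a)   [B ::= a]

E => W => B => (E) => (E-W) => (W-W) => (B-W) => (a-W) => (a-B) => (a-a)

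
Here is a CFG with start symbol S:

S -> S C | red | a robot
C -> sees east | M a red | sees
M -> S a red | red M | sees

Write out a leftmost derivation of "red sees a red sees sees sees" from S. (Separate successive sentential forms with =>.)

S => S C   [S -> S C]
S C => S C C   [S -> S C]
S C C => S C C C   [S -> S C]
S C C C => S C C C C   [S -> S C]
S C C C C => red C C C C   [S -> red]
red C C C C => red M a red C C C   [C -> M a red]
red M a red C C C => red sees a red C C C   [M -> sees]
red sees a red C C C => red sees a red sees C C   [C -> sees]
red sees a red sees C C => red sees a red sees sees C   [C -> sees]
red sees a red sees sees C => red sees a red sees sees sees   [C -> sees]

S => S C => S C C => S C C C => S C C C C => red C C C C => red M a red C C C => red sees a red C C C => red sees a red sees C C => red sees a red sees sees C => red sees a red sees sees sees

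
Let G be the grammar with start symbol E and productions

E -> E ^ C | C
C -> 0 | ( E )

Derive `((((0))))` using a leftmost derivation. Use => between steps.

E => C => (E) => (C) => ((E)) => ((C)) => (((E))) => (((C))) => ((((E)))) => ((((C)))) => ((((0))))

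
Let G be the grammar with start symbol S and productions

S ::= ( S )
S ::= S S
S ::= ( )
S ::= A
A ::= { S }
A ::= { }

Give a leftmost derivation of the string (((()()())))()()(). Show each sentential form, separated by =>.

S => SS => SSS => SSSS => (S)SSS => ((S))SSS => (((S)))SSS => (((SS)))SSS => (((SSS)))SSS => (((()SS)))SSS => (((()()S)))SSS => (((()()())))SSS => (((()()())))()SS => (((()()())))()()S => (((()()())))()()()

S => SS   [S ::= S S]
SS => SSS   [S ::= S S]
SSS => SSSS   [S ::= S S]
SSSS => (S)SSS   [S ::= ( S )]
(S)SSS => ((S))SSS   [S ::= ( S )]
((S))SSS => (((S)))SSS   [S ::= ( S )]
(((S)))SSS => (((SS)))SSS   [S ::= S S]
(((SS)))SSS => (((SSS)))SSS   [S ::= S S]
(((SSS)))SSS => (((()SS)))SSS   [S ::= ( )]
(((()SS)))SSS => (((()()S)))SSS   [S ::= ( )]
(((()()S)))SSS => (((()()())))SSS   [S ::= ( )]
(((()()())))SSS => (((()()())))()SS   [S ::= ( )]
(((()()())))()SS => (((()()())))()()S   [S ::= ( )]
(((()()())))()()S => (((()()())))()()()   [S ::= ( )]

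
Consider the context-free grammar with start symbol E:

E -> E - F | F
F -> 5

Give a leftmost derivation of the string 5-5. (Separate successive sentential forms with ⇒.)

E ⇒ E-F   [E -> E - F]
E-F ⇒ F-F   [E -> F]
F-F ⇒ 5-F   [F -> 5]
5-F ⇒ 5-5   [F -> 5]

E ⇒ E-F ⇒ F-F ⇒ 5-F ⇒ 5-5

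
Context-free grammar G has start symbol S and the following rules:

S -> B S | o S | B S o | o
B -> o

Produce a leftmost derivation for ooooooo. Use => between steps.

S=>BSo=>oSo=>oBSo=>ooSo=>oooSo=>ooooSo=>ooooBSo=>oooooSo=>ooooooo

S => BSo   [S -> B S o]
BSo => oSo   [B -> o]
oSo => oBSo   [S -> B S]
oBSo => ooSo   [B -> o]
ooSo => oooSo   [S -> o S]
oooSo => ooooSo   [S -> o S]
ooooSo => ooooBSo   [S -> B S]
ooooBSo => oooooSo   [B -> o]
oooooSo => ooooooo   [S -> o]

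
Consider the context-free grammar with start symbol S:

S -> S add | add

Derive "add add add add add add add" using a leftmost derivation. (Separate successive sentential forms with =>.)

S => S add => S add add => S add add add => S add add add add => S add add add add add => S add add add add add add => add add add add add add add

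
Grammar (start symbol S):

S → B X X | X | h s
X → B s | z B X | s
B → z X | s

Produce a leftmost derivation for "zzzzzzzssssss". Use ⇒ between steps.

S⇒X⇒zBX⇒zzXX⇒zzzBXX⇒zzzzXXX⇒zzzzBsXX⇒zzzzzXsXX⇒zzzzzBssXX⇒zzzzzzXssXX⇒zzzzzzzBXssXX⇒zzzzzzzsXssXX⇒zzzzzzzssssXX⇒zzzzzzzsssssX⇒zzzzzzzssssss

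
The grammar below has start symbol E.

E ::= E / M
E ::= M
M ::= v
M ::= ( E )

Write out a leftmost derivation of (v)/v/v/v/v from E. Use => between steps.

E => E/M => E/M/M => E/M/M/M => E/M/M/M/M => M/M/M/M/M => (E)/M/M/M/M => (M)/M/M/M/M => (v)/M/M/M/M => (v)/v/M/M/M => (v)/v/v/M/M => (v)/v/v/v/M => (v)/v/v/v/v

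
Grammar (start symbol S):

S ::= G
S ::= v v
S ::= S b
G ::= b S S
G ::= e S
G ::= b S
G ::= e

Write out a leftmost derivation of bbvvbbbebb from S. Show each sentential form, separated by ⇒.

S ⇒ G ⇒ bS ⇒ bG ⇒ bbSS ⇒ bbSbS ⇒ bbSbbS ⇒ bbSbbbS ⇒ bbvvbbbS ⇒ bbvvbbbSb ⇒ bbvvbbbSbb ⇒ bbvvbbbGbb ⇒ bbvvbbbebb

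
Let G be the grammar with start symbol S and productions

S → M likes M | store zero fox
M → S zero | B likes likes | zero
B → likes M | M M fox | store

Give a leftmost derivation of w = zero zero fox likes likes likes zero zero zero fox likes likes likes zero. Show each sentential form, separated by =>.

S => M likes M => B likes likes likes M => M M fox likes likes likes M => S zero M fox likes likes likes M => M likes M zero M fox likes likes likes M => B likes likes likes M zero M fox likes likes likes M => M M fox likes likes likes M zero M fox likes likes likes M => zero M fox likes likes likes M zero M fox likes likes likes M => zero zero fox likes likes likes M zero M fox likes likes likes M => zero zero fox likes likes likes zero zero M fox likes likes likes M => zero zero fox likes likes likes zero zero zero fox likes likes likes M => zero zero fox likes likes likes zero zero zero fox likes likes likes zero

S => M likes M   [S → M likes M]
M likes M => B likes likes likes M   [M → B likes likes]
B likes likes likes M => M M fox likes likes likes M   [B → M M fox]
M M fox likes likes likes M => S zero M fox likes likes likes M   [M → S zero]
S zero M fox likes likes likes M => M likes M zero M fox likes likes likes M   [S → M likes M]
M likes M zero M fox likes likes likes M => B likes likes likes M zero M fox likes likes likes M   [M → B likes likes]
B likes likes likes M zero M fox likes likes likes M => M M fox likes likes likes M zero M fox likes likes likes M   [B → M M fox]
M M fox likes likes likes M zero M fox likes likes likes M => zero M fox likes likes likes M zero M fox likes likes likes M   [M → zero]
zero M fox likes likes likes M zero M fox likes likes likes M => zero zero fox likes likes likes M zero M fox likes likes likes M   [M → zero]
zero zero fox likes likes likes M zero M fox likes likes likes M => zero zero fox likes likes likes zero zero M fox likes likes likes M   [M → zero]
zero zero fox likes likes likes zero zero M fox likes likes likes M => zero zero fox likes likes likes zero zero zero fox likes likes likes M   [M → zero]
zero zero fox likes likes likes zero zero zero fox likes likes likes M => zero zero fox likes likes likes zero zero zero fox likes likes likes zero   [M → zero]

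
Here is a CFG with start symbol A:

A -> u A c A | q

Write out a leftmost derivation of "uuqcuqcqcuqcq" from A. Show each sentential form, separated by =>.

A => uAcA => uuAcAcA => uuqcAcA => uuqcuAcAcA => uuqcuqcAcA => uuqcuqcqcA => uuqcuqcqcuAcA => uuqcuqcqcuqcA => uuqcuqcqcuqcq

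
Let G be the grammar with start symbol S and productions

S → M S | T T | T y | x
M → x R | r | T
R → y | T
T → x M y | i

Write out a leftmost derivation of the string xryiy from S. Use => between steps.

S => MS => TS => xMyS => xryS => xryTy => xryiy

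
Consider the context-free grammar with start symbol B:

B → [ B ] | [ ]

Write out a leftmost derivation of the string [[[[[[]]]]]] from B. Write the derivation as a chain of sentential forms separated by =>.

B => [B]   [B → [ B ]]
[B] => [[B]]   [B → [ B ]]
[[B]] => [[[B]]]   [B → [ B ]]
[[[B]]] => [[[[B]]]]   [B → [ B ]]
[[[[B]]]] => [[[[[B]]]]]   [B → [ B ]]
[[[[[B]]]]] => [[[[[[]]]]]]   [B → [ ]]

B=>[B]=>[[B]]=>[[[B]]]=>[[[[B]]]]=>[[[[[B]]]]]=>[[[[[[]]]]]]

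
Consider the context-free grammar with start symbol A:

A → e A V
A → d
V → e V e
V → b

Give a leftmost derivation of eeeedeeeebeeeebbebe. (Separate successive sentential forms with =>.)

A => eAV   [A → e A V]
eAV => eeAVV   [A → e A V]
eeAVV => eeeAVVV   [A → e A V]
eeeAVVV => eeeeAVVVV   [A → e A V]
eeeeAVVVV => eeeedVVVV   [A → d]
eeeedVVVV => eeeedeVeVVV   [V → e V e]
eeeedeVeVVV => eeeedeeVeeVVV   [V → e V e]
eeeedeeVeeVVV => eeeedeeeVeeeVVV   [V → e V e]
eeeedeeeVeeeVVV => eeeedeeeeVeeeeVVV   [V → e V e]
eeeedeeeeVeeeeVVV => eeeedeeeebeeeeVVV   [V → b]
eeeedeeeebeeeeVVV => eeeedeeeebeeeebVV   [V → b]
eeeedeeeebeeeebVV => eeeedeeeebeeeebbV   [V → b]
eeeedeeeebeeeebbV => eeeedeeeebeeeebbeVe   [V → e V e]
eeeedeeeebeeeebbeVe => eeeedeeeebeeeebbebe   [V → b]

A => eAV => eeAVV => eeeAVVV => eeeeAVVVV => eeeedVVVV => eeeedeVeVVV => eeeedeeVeeVVV => eeeedeeeVeeeVVV => eeeedeeeeVeeeeVVV => eeeedeeeebeeeeVVV => eeeedeeeebeeeebVV => eeeedeeeebeeeebbV => eeeedeeeebeeeebbeVe => eeeedeeeebeeeebbebe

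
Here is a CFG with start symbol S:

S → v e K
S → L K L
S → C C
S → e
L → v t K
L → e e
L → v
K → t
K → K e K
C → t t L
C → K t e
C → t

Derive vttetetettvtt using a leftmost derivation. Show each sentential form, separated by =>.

S => LKL   [S → L K L]
LKL => vtKKL   [L → v t K]
vtKKL => vtKeKKL   [K → K e K]
vtKeKKL => vtKeKeKKL   [K → K e K]
vtKeKeKKL => vtKeKeKeKKL   [K → K e K]
vtKeKeKeKKL => vtteKeKeKKL   [K → t]
vtteKeKeKKL => vtteteKeKKL   [K → t]
vtteteKeKKL => vtteteteKKL   [K → t]
vtteteteKKL => vttetetetKL   [K → t]
vttetetetKL => vttetetettL   [K → t]
vttetetettL => vttetetettvtK   [L → v t K]
vttetetettvtK => vttetetettvtt   [K → t]

S=>LKL=>vtKKL=>vtKeKKL=>vtKeKeKKL=>vtKeKeKeKKL=>vtteKeKeKKL=>vtteteKeKKL=>vtteteteKKL=>vttetetetKL=>vttetetettL=>vttetetettvtK=>vttetetettvtt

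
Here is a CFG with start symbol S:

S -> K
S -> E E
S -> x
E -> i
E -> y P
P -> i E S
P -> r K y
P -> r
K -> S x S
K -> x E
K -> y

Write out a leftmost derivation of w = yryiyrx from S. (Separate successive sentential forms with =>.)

S => EE   [S -> E E]
EE => yPE   [E -> y P]
yPE => yrE   [P -> r]
yrE => yryP   [E -> y P]
yryP => yryiES   [P -> i E S]
yryiES => yryiyPS   [E -> y P]
yryiyPS => yryiyrS   [P -> r]
yryiyrS => yryiyrx   [S -> x]

S => EE => yPE => yrE => yryP => yryiES => yryiyPS => yryiyrS => yryiyrx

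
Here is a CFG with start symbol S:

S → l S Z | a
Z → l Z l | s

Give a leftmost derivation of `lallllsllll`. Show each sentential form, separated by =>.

S=>lSZ=>laZ=>lalZl=>lallZll=>lalllZlll=>lallllZllll=>lallllsllll

S => lSZ   [S → l S Z]
lSZ => laZ   [S → a]
laZ => lalZl   [Z → l Z l]
lalZl => lallZll   [Z → l Z l]
lallZll => lalllZlll   [Z → l Z l]
lalllZlll => lallllZllll   [Z → l Z l]
lallllZllll => lallllsllll   [Z → s]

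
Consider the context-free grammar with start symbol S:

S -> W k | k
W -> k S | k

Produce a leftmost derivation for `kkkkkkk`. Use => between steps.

S => Wk => kSk => kWkk => kkSkk => kkWkkk => kkkSkkk => kkkkkkk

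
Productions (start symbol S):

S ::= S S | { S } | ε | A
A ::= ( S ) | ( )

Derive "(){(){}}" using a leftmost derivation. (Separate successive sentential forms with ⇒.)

S⇒SS⇒AS⇒()S⇒(){S}⇒(){SS}⇒(){AS}⇒(){()S}⇒(){(){S}}⇒(){(){}}

S ⇒ SS   [S ::= S S]
SS ⇒ AS   [S ::= A]
AS ⇒ ()S   [A ::= ( )]
()S ⇒ (){S}   [S ::= { S }]
(){S} ⇒ (){SS}   [S ::= S S]
(){SS} ⇒ (){AS}   [S ::= A]
(){AS} ⇒ (){()S}   [A ::= ( )]
(){()S} ⇒ (){(){S}}   [S ::= { S }]
(){(){S}} ⇒ (){(){}}   [S ::= ε]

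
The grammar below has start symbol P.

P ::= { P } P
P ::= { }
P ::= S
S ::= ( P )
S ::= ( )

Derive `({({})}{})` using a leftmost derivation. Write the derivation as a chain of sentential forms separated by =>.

P => S => (P) => ({P}P) => ({S}P) => ({(P)}P) => ({({})}P) => ({({})}{})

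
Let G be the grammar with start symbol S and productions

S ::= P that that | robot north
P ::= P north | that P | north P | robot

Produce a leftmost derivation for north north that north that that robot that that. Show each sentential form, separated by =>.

S => P that that   [S ::= P that that]
P that that => north P that that   [P ::= north P]
north P that that => north north P that that   [P ::= north P]
north north P that that => north north that P that that   [P ::= that P]
north north that P that that => north north that north P that that   [P ::= north P]
north north that north P that that => north north that north that P that that   [P ::= that P]
north north that north that P that that => north north that north that that P that that   [P ::= that P]
north north that north that that P that that => north north that north that that robot that that   [P ::= robot]

S => P that that => north P that that => north north P that that => north north that P that that => north north that north P that that => north north that north that P that that => north north that north that that P that that => north north that north that that robot that that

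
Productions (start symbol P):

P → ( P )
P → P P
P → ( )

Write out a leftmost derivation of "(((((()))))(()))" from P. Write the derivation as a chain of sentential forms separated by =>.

P => (P) => (PP) => ((P)P) => (((P))P) => ((((P)))P) => (((((P))))P) => (((((()))))P) => (((((()))))(P)) => (((((()))))(()))

P => (P)   [P → ( P )]
(P) => (PP)   [P → P P]
(PP) => ((P)P)   [P → ( P )]
((P)P) => (((P))P)   [P → ( P )]
(((P))P) => ((((P)))P)   [P → ( P )]
((((P)))P) => (((((P))))P)   [P → ( P )]
(((((P))))P) => (((((()))))P)   [P → ( )]
(((((()))))P) => (((((()))))(P))   [P → ( P )]
(((((()))))(P)) => (((((()))))(()))   [P → ( )]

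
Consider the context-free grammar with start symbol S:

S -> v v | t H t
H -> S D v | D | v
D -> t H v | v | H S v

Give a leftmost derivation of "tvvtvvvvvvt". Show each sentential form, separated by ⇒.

S⇒tHt⇒tDt⇒tHSvt⇒tSDvSvt⇒tvvDvSvt⇒tvvtHvvSvt⇒tvvtDvvSvt⇒tvvtvvvSvt⇒tvvtvvvvvvt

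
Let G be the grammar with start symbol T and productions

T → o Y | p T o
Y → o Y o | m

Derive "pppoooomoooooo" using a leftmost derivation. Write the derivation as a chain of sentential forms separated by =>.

T => pTo => ppToo => pppTooo => pppoYooo => pppooYoooo => pppoooYooooo => pppooooYoooooo => pppoooomoooooo

T => pTo   [T → p T o]
pTo => ppToo   [T → p T o]
ppToo => pppTooo   [T → p T o]
pppTooo => pppoYooo   [T → o Y]
pppoYooo => pppooYoooo   [Y → o Y o]
pppooYoooo => pppoooYooooo   [Y → o Y o]
pppoooYooooo => pppooooYoooooo   [Y → o Y o]
pppooooYoooooo => pppoooomoooooo   [Y → m]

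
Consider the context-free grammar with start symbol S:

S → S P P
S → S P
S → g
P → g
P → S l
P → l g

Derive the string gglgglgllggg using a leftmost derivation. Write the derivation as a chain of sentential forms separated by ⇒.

S⇒SPP⇒SPPPP⇒SPPPPP⇒gPPPPP⇒gSlPPPP⇒gglPPPP⇒gglSlPPP⇒gglSPPlPPP⇒gglgPPlPPP⇒gglggPlPPP⇒gglgglglPPP⇒gglgglgllgPP⇒gglgglgllggP⇒gglgglgllggg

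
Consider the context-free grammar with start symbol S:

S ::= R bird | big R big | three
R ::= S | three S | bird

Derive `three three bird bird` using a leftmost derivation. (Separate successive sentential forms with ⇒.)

S ⇒ R bird ⇒ three S bird ⇒ three R bird bird ⇒ three S bird bird ⇒ three three bird bird

S ⇒ R bird   [S ::= R bird]
R bird ⇒ three S bird   [R ::= three S]
three S bird ⇒ three R bird bird   [S ::= R bird]
three R bird bird ⇒ three S bird bird   [R ::= S]
three S bird bird ⇒ three three bird bird   [S ::= three]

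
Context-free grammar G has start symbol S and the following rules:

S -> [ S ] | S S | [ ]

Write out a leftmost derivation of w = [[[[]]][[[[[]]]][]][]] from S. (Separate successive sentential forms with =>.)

S => [S] => [SS] => [[S]S] => [[[S]]S] => [[[[]]]S] => [[[[]]]SS] => [[[[]]][S]S] => [[[[]]][SS]S] => [[[[]]][[S]S]S] => [[[[]]][[[S]]S]S] => [[[[]]][[[[S]]]S]S] => [[[[]]][[[[[]]]]S]S] => [[[[]]][[[[[]]]][]]S] => [[[[]]][[[[[]]]][]][]]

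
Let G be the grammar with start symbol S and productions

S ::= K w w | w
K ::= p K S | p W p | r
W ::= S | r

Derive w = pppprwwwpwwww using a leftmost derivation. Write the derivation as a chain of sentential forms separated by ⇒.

S ⇒ Kww   [S ::= K w w]
Kww ⇒ pKSww   [K ::= p K S]
pKSww ⇒ ppKSSww   [K ::= p K S]
ppKSSww ⇒ pppWpSSww   [K ::= p W p]
pppWpSSww ⇒ pppSpSSww   [W ::= S]
pppSpSSww ⇒ pppKwwpSSww   [S ::= K w w]
pppKwwpSSww ⇒ ppppKSwwpSSww   [K ::= p K S]
ppppKSwwpSSww ⇒ pppprSwwpSSww   [K ::= r]
pppprSwwpSSww ⇒ pppprwwwpSSww   [S ::= w]
pppprwwwpSSww ⇒ pppprwwwpwSww   [S ::= w]
pppprwwwpwSww ⇒ pppprwwwpwwww   [S ::= w]

S⇒Kww⇒pKSww⇒ppKSSww⇒pppWpSSww⇒pppSpSSww⇒pppKwwpSSww⇒ppppKSwwpSSww⇒pppprSwwpSSww⇒pppprwwwpSSww⇒pppprwwwpwSww⇒pppprwwwpwwww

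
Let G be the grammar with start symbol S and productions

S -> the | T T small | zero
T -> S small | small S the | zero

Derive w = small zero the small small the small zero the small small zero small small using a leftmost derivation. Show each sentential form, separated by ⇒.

S ⇒ T T small ⇒ S small T small ⇒ T T small small T small ⇒ small S the T small small T small ⇒ small T T small the T small small T small ⇒ small zero T small the T small small T small ⇒ small zero S small small the T small small T small ⇒ small zero the small small the T small small T small ⇒ small zero the small small the small S the small small T small ⇒ small zero the small small the small zero the small small T small ⇒ small zero the small small the small zero the small small S small small ⇒ small zero the small small the small zero the small small zero small small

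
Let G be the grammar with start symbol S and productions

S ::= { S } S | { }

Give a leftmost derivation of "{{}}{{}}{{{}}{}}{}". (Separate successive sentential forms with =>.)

S => {S}S => {{}}S => {{}}{S}S => {{}}{{}}S => {{}}{{}}{S}S => {{}}{{}}{{S}S}S => {{}}{{}}{{{}}S}S => {{}}{{}}{{{}}{}}S => {{}}{{}}{{{}}{}}{}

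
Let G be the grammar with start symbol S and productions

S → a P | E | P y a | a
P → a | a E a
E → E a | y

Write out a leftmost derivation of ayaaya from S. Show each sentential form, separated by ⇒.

S ⇒ Pya ⇒ aEaya ⇒ aEaaya ⇒ ayaaya

S ⇒ Pya   [S → P y a]
Pya ⇒ aEaya   [P → a E a]
aEaya ⇒ aEaaya   [E → E a]
aEaaya ⇒ ayaaya   [E → y]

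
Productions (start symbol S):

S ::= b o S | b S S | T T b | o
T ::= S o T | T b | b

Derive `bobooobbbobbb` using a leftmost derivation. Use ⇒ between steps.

S ⇒ boS ⇒ boTTb ⇒ boSoTTb ⇒ boTTboTTb ⇒ boSoTTboTTb ⇒ bobSSoTTboTTb ⇒ boboSoTTboTTb ⇒ boboooTTboTTb ⇒ bobooobTboTTb ⇒ bobooobbboTTb ⇒ bobooobbbobTb ⇒ bobooobbbobbb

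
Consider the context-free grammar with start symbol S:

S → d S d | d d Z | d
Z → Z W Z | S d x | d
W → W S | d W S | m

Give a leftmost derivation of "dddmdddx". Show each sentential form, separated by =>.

S => ddZ => ddZWZ => dddWZ => dddWSZ => dddmSZ => dddmdZ => dddmdSdx => dddmdddx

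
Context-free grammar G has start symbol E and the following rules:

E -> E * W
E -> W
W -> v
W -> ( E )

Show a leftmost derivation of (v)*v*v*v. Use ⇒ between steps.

E ⇒ E*W ⇒ E*W*W ⇒ E*W*W*W ⇒ W*W*W*W ⇒ (E)*W*W*W ⇒ (W)*W*W*W ⇒ (v)*W*W*W ⇒ (v)*v*W*W ⇒ (v)*v*v*W ⇒ (v)*v*v*v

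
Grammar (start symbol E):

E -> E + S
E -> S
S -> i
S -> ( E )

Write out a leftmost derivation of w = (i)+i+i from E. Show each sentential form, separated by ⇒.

E ⇒ E+S ⇒ E+S+S ⇒ S+S+S ⇒ (E)+S+S ⇒ (S)+S+S ⇒ (i)+S+S ⇒ (i)+i+S ⇒ (i)+i+i

E ⇒ E+S   [E -> E + S]
E+S ⇒ E+S+S   [E -> E + S]
E+S+S ⇒ S+S+S   [E -> S]
S+S+S ⇒ (E)+S+S   [S -> ( E )]
(E)+S+S ⇒ (S)+S+S   [E -> S]
(S)+S+S ⇒ (i)+S+S   [S -> i]
(i)+S+S ⇒ (i)+i+S   [S -> i]
(i)+i+S ⇒ (i)+i+i   [S -> i]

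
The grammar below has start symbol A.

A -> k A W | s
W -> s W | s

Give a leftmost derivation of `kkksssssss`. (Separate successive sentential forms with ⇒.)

A⇒kAW⇒kkAWW⇒kkkAWWW⇒kkksWWW⇒kkkssWWW⇒kkksssWWW⇒kkkssssWW⇒kkksssssW⇒kkkssssssW⇒kkksssssss

A ⇒ kAW   [A -> k A W]
kAW ⇒ kkAWW   [A -> k A W]
kkAWW ⇒ kkkAWWW   [A -> k A W]
kkkAWWW ⇒ kkksWWW   [A -> s]
kkksWWW ⇒ kkkssWWW   [W -> s W]
kkkssWWW ⇒ kkksssWWW   [W -> s W]
kkksssWWW ⇒ kkkssssWW   [W -> s]
kkkssssWW ⇒ kkksssssW   [W -> s]
kkksssssW ⇒ kkkssssssW   [W -> s W]
kkkssssssW ⇒ kkksssssss   [W -> s]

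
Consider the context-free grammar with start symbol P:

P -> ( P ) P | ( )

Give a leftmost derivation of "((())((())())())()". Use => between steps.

P => (P)P   [P -> ( P ) P]
(P)P => ((P)P)P   [P -> ( P ) P]
((P)P)P => ((())P)P   [P -> ( )]
((())P)P => ((())(P)P)P   [P -> ( P ) P]
((())(P)P)P => ((())((P)P)P)P   [P -> ( P ) P]
((())((P)P)P)P => ((())((())P)P)P   [P -> ( )]
((())((())P)P)P => ((())((())())P)P   [P -> ( )]
((())((())())P)P => ((())((())())())P   [P -> ( )]
((())((())())())P => ((())((())())())()   [P -> ( )]

P => (P)P => ((P)P)P => ((())P)P => ((())(P)P)P => ((())((P)P)P)P => ((())((())P)P)P => ((())((())())P)P => ((())((())())())P => ((())((())())())()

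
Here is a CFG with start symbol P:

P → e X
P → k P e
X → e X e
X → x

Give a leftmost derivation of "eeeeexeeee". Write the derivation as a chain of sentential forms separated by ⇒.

P ⇒ eX   [P → e X]
eX ⇒ eeXe   [X → e X e]
eeXe ⇒ eeeXee   [X → e X e]
eeeXee ⇒ eeeeXeee   [X → e X e]
eeeeXeee ⇒ eeeeeXeeee   [X → e X e]
eeeeeXeeee ⇒ eeeeexeeee   [X → x]

P⇒eX⇒eeXe⇒eeeXee⇒eeeeXeee⇒eeeeeXeeee⇒eeeeexeeee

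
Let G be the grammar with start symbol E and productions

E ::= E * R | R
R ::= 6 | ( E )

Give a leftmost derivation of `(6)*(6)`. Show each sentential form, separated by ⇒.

E ⇒ E*R   [E ::= E * R]
E*R ⇒ R*R   [E ::= R]
R*R ⇒ (E)*R   [R ::= ( E )]
(E)*R ⇒ (R)*R   [E ::= R]
(R)*R ⇒ (6)*R   [R ::= 6]
(6)*R ⇒ (6)*(E)   [R ::= ( E )]
(6)*(E) ⇒ (6)*(R)   [E ::= R]
(6)*(R) ⇒ (6)*(6)   [R ::= 6]

E ⇒ E*R ⇒ R*R ⇒ (E)*R ⇒ (R)*R ⇒ (6)*R ⇒ (6)*(E) ⇒ (6)*(R) ⇒ (6)*(6)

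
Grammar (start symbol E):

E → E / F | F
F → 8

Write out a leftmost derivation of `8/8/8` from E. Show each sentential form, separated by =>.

E => E/F => E/F/F => F/F/F => 8/F/F => 8/8/F => 8/8/8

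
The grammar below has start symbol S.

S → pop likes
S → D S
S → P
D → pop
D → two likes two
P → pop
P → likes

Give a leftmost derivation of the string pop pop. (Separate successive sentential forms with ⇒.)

S ⇒ D S   [S → D S]
D S ⇒ pop S   [D → pop]
pop S ⇒ pop P   [S → P]
pop P ⇒ pop pop   [P → pop]

S ⇒ D S ⇒ pop S ⇒ pop P ⇒ pop pop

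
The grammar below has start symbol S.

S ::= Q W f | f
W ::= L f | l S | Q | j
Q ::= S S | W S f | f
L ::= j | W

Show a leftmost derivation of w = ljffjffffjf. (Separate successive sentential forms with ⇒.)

S ⇒ QWf   [S ::= Q W f]
QWf ⇒ WSfWf   [Q ::= W S f]
WSfWf ⇒ LfSfWf   [W ::= L f]
LfSfWf ⇒ WfSfWf   [L ::= W]
WfSfWf ⇒ lSfSfWf   [W ::= l S]
lSfSfWf ⇒ lQWffSfWf   [S ::= Q W f]
lQWffSfWf ⇒ lWSfWffSfWf   [Q ::= W S f]
lWSfWffSfWf ⇒ ljSfWffSfWf   [W ::= j]
ljSfWffSfWf ⇒ ljffWffSfWf   [S ::= f]
ljffWffSfWf ⇒ ljffjffSfWf   [W ::= j]
ljffjffSfWf ⇒ ljffjffffWf   [S ::= f]
ljffjffffWf ⇒ ljffjffffjf   [W ::= j]

S ⇒ QWf ⇒ WSfWf ⇒ LfSfWf ⇒ WfSfWf ⇒ lSfSfWf ⇒ lQWffSfWf ⇒ lWSfWffSfWf ⇒ ljSfWffSfWf ⇒ ljffWffSfWf ⇒ ljffjffSfWf ⇒ ljffjffffWf ⇒ ljffjffffjf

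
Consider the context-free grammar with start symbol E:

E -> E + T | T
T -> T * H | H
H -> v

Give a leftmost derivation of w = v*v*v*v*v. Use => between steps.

E => T => T*H => T*H*H => T*H*H*H => T*H*H*H*H => H*H*H*H*H => v*H*H*H*H => v*v*H*H*H => v*v*v*H*H => v*v*v*v*H => v*v*v*v*v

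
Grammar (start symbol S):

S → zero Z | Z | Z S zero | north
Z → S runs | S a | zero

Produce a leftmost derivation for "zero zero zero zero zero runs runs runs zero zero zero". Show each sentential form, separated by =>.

S => Z S zero   [S → Z S zero]
Z S zero => S runs S zero   [Z → S runs]
S runs S zero => zero Z runs S zero   [S → zero Z]
zero Z runs S zero => zero S runs runs S zero   [Z → S runs]
zero S runs runs S zero => zero zero Z runs runs S zero   [S → zero Z]
zero zero Z runs runs S zero => zero zero S runs runs runs S zero   [Z → S runs]
zero zero S runs runs runs S zero => zero zero Z S zero runs runs runs S zero   [S → Z S zero]
zero zero Z S zero runs runs runs S zero => zero zero zero S zero runs runs runs S zero   [Z → zero]
zero zero zero S zero runs runs runs S zero => zero zero zero Z zero runs runs runs S zero   [S → Z]
zero zero zero Z zero runs runs runs S zero => zero zero zero zero zero runs runs runs S zero   [Z → zero]
zero zero zero zero zero runs runs runs S zero => zero zero zero zero zero runs runs runs zero Z zero   [S → zero Z]
zero zero zero zero zero runs runs runs zero Z zero => zero zero zero zero zero runs runs runs zero zero zero   [Z → zero]

S => Z S zero => S runs S zero => zero Z runs S zero => zero S runs runs S zero => zero zero Z runs runs S zero => zero zero S runs runs runs S zero => zero zero Z S zero runs runs runs S zero => zero zero zero S zero runs runs runs S zero => zero zero zero Z zero runs runs runs S zero => zero zero zero zero zero runs runs runs S zero => zero zero zero zero zero runs runs runs zero Z zero => zero zero zero zero zero runs runs runs zero zero zero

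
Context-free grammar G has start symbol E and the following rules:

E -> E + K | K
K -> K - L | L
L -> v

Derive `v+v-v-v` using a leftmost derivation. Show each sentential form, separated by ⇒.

E⇒E+K⇒K+K⇒L+K⇒v+K⇒v+K-L⇒v+K-L-L⇒v+L-L-L⇒v+v-L-L⇒v+v-v-L⇒v+v-v-v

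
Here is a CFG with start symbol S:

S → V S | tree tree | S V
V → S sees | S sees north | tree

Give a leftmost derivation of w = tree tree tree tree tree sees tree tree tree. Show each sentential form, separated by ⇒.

S ⇒ S V ⇒ V S V ⇒ tree S V ⇒ tree V S V ⇒ tree S sees S V ⇒ tree S V sees S V ⇒ tree S V V sees S V ⇒ tree tree tree V V sees S V ⇒ tree tree tree tree V sees S V ⇒ tree tree tree tree tree sees S V ⇒ tree tree tree tree tree sees tree tree V ⇒ tree tree tree tree tree sees tree tree tree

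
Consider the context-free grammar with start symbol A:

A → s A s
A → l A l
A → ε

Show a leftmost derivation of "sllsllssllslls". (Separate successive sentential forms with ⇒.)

A⇒sAs⇒slAls⇒sllAlls⇒sllsAslls⇒sllslAlslls⇒sllsllAllslls⇒sllsllsAsllslls⇒sllsllssllslls

A ⇒ sAs   [A → s A s]
sAs ⇒ slAls   [A → l A l]
slAls ⇒ sllAlls   [A → l A l]
sllAlls ⇒ sllsAslls   [A → s A s]
sllsAslls ⇒ sllslAlslls   [A → l A l]
sllslAlslls ⇒ sllsllAllslls   [A → l A l]
sllsllAllslls ⇒ sllsllsAsllslls   [A → s A s]
sllsllsAsllslls ⇒ sllsllssllslls   [A → ε]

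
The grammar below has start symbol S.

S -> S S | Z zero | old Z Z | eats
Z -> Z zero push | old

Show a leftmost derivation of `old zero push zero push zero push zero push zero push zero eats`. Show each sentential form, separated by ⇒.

S ⇒ S S ⇒ Z zero S ⇒ Z zero push zero S ⇒ Z zero push zero push zero S ⇒ Z zero push zero push zero push zero S ⇒ Z zero push zero push zero push zero push zero S ⇒ Z zero push zero push zero push zero push zero push zero S ⇒ old zero push zero push zero push zero push zero push zero S ⇒ old zero push zero push zero push zero push zero push zero eats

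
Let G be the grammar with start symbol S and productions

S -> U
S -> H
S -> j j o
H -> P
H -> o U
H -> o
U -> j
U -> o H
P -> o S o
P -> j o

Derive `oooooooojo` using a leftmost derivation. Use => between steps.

S => U   [S -> U]
U => oH   [U -> o H]
oH => ooU   [H -> o U]
ooU => oooH   [U -> o H]
oooH => ooooU   [H -> o U]
ooooU => oooooH   [U -> o H]
oooooH => oooooP   [H -> P]
oooooP => ooooooSo   [P -> o S o]
ooooooSo => ooooooUo   [S -> U]
ooooooUo => oooooooHo   [U -> o H]
oooooooHo => ooooooooUo   [H -> o U]
ooooooooUo => oooooooojo   [U -> j]

S=>U=>oH=>ooU=>oooH=>ooooU=>oooooH=>oooooP=>ooooooSo=>ooooooUo=>oooooooHo=>ooooooooUo=>oooooooojo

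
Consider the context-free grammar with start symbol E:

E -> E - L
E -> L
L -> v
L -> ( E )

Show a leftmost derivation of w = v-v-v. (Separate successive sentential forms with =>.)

E => E-L   [E -> E - L]
E-L => E-L-L   [E -> E - L]
E-L-L => L-L-L   [E -> L]
L-L-L => v-L-L   [L -> v]
v-L-L => v-v-L   [L -> v]
v-v-L => v-v-v   [L -> v]

E => E-L => E-L-L => L-L-L => v-L-L => v-v-L => v-v-v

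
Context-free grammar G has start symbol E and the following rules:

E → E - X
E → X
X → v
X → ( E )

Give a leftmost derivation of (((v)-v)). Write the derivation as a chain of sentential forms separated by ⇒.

E ⇒ X ⇒ (E) ⇒ (X) ⇒ ((E)) ⇒ ((E-X)) ⇒ ((X-X)) ⇒ (((E)-X)) ⇒ (((X)-X)) ⇒ (((v)-X)) ⇒ (((v)-v))

E ⇒ X   [E → X]
X ⇒ (E)   [X → ( E )]
(E) ⇒ (X)   [E → X]
(X) ⇒ ((E))   [X → ( E )]
((E)) ⇒ ((E-X))   [E → E - X]
((E-X)) ⇒ ((X-X))   [E → X]
((X-X)) ⇒ (((E)-X))   [X → ( E )]
(((E)-X)) ⇒ (((X)-X))   [E → X]
(((X)-X)) ⇒ (((v)-X))   [X → v]
(((v)-X)) ⇒ (((v)-v))   [X → v]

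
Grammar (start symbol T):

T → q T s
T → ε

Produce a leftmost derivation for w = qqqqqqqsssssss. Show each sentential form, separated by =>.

T => qTs => qqTss => qqqTsss => qqqqTssss => qqqqqTsssss => qqqqqqTssssss => qqqqqqqTsssssss => qqqqqqqsssssss

T => qTs   [T → q T s]
qTs => qqTss   [T → q T s]
qqTss => qqqTsss   [T → q T s]
qqqTsss => qqqqTssss   [T → q T s]
qqqqTssss => qqqqqTsssss   [T → q T s]
qqqqqTsssss => qqqqqqTssssss   [T → q T s]
qqqqqqTssssss => qqqqqqqTsssssss   [T → q T s]
qqqqqqqTsssssss => qqqqqqqsssssss   [T → ε]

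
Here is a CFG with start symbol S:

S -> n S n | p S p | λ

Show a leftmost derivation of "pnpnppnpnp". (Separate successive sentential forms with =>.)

S=>pSp=>pnSnp=>pnpSpnp=>pnpnSnpnp=>pnpnpSpnpnp=>pnpnppnpnp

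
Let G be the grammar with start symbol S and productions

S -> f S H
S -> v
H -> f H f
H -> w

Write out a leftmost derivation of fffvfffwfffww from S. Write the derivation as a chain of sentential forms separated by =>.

S => fSH => ffSHH => fffSHHH => fffvHHH => fffvfHfHH => fffvffHffHH => fffvfffHfffHH => fffvfffwfffHH => fffvfffwfffwH => fffvfffwfffww

S => fSH   [S -> f S H]
fSH => ffSHH   [S -> f S H]
ffSHH => fffSHHH   [S -> f S H]
fffSHHH => fffvHHH   [S -> v]
fffvHHH => fffvfHfHH   [H -> f H f]
fffvfHfHH => fffvffHffHH   [H -> f H f]
fffvffHffHH => fffvfffHfffHH   [H -> f H f]
fffvfffHfffHH => fffvfffwfffHH   [H -> w]
fffvfffwfffHH => fffvfffwfffwH   [H -> w]
fffvfffwfffwH => fffvfffwfffww   [H -> w]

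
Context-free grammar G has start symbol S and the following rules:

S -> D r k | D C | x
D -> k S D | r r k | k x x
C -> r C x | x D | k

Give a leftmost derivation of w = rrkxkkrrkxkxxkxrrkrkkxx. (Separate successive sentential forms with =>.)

S => DC => rrkC => rrkxD => rrkxkSD => rrkxkDrkD => rrkxkkSDrkD => rrkxkkDCDrkD => rrkxkkrrkCDrkD => rrkxkkrrkxDDrkD => rrkxkkrrkxkxxDrkD => rrkxkkrrkxkxxkSDrkD => rrkxkkrrkxkxxkxDrkD => rrkxkkrrkxkxxkxrrkrkD => rrkxkkrrkxkxxkxrrkrkkxx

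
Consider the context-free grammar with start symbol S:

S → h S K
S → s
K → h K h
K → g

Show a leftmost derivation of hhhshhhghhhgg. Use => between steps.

S => hSK   [S → h S K]
hSK => hhSKK   [S → h S K]
hhSKK => hhhSKKK   [S → h S K]
hhhSKKK => hhhsKKK   [S → s]
hhhsKKK => hhhshKhKK   [K → h K h]
hhhshKhKK => hhhshhKhhKK   [K → h K h]
hhhshhKhhKK => hhhshhhKhhhKK   [K → h K h]
hhhshhhKhhhKK => hhhshhhghhhKK   [K → g]
hhhshhhghhhKK => hhhshhhghhhgK   [K → g]
hhhshhhghhhgK => hhhshhhghhhgg   [K → g]

S => hSK => hhSKK => hhhSKKK => hhhsKKK => hhhshKhKK => hhhshhKhhKK => hhhshhhKhhhKK => hhhshhhghhhKK => hhhshhhghhhgK => hhhshhhghhhgg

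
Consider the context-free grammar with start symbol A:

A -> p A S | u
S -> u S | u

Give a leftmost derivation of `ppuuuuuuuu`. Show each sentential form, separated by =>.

A=>pAS=>ppASS=>ppuSS=>ppuuSS=>ppuuuSS=>ppuuuuSS=>ppuuuuuSS=>ppuuuuuuSS=>ppuuuuuuuS=>ppuuuuuuuu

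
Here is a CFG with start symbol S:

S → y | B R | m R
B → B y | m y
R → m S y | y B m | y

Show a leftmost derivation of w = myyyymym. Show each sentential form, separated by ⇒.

S ⇒ BR ⇒ ByR ⇒ ByyR ⇒ myyyR ⇒ myyyyBm ⇒ myyyymym

S ⇒ BR   [S → B R]
BR ⇒ ByR   [B → B y]
ByR ⇒ ByyR   [B → B y]
ByyR ⇒ myyyR   [B → m y]
myyyR ⇒ myyyyBm   [R → y B m]
myyyyBm ⇒ myyyymym   [B → m y]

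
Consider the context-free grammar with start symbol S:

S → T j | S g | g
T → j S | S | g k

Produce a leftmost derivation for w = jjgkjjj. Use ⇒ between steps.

S⇒Tj⇒jSj⇒jTjj⇒jjSjj⇒jjTjjj⇒jjgkjjj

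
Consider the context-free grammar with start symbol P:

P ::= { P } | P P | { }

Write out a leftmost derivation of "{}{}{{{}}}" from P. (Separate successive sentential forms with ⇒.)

P ⇒ PP   [P ::= P P]
PP ⇒ PPP   [P ::= P P]
PPP ⇒ {}PP   [P ::= { }]
{}PP ⇒ {}{}P   [P ::= { }]
{}{}P ⇒ {}{}{P}   [P ::= { P }]
{}{}{P} ⇒ {}{}{{P}}   [P ::= { P }]
{}{}{{P}} ⇒ {}{}{{{}}}   [P ::= { }]

P ⇒ PP ⇒ PPP ⇒ {}PP ⇒ {}{}P ⇒ {}{}{P} ⇒ {}{}{{P}} ⇒ {}{}{{{}}}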